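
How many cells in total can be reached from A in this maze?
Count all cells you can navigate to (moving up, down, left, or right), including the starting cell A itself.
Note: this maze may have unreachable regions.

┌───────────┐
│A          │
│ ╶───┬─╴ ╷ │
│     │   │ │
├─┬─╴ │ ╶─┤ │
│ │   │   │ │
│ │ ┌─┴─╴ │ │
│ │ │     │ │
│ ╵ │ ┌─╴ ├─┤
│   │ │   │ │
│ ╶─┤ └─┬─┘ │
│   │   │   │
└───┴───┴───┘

Using BFS/flood-fill to find all reachable cells from A:
Maze size: 6 × 6 = 36 total cells
3 cell(s) are walled off and cannot be reached from A.
Reachable cells: 33

Reachable region (· marks reachable cells):

┌───────────┐
│A · · · · ·│
│ ╶───┬─╴ ╷ │
│· · ·│· ·│·│
├─┬─╴ │ ╶─┤ │
│·│· ·│· ·│·│
│ │ ┌─┴─╴ │ │
│·│·│· · ·│·│
│ ╵ │ ┌─╴ ├─┤
│· ·│·│· ·│ │
│ ╶─┤ └─┬─┘ │
│· ·│· ·│   │
└───┴───┴───┘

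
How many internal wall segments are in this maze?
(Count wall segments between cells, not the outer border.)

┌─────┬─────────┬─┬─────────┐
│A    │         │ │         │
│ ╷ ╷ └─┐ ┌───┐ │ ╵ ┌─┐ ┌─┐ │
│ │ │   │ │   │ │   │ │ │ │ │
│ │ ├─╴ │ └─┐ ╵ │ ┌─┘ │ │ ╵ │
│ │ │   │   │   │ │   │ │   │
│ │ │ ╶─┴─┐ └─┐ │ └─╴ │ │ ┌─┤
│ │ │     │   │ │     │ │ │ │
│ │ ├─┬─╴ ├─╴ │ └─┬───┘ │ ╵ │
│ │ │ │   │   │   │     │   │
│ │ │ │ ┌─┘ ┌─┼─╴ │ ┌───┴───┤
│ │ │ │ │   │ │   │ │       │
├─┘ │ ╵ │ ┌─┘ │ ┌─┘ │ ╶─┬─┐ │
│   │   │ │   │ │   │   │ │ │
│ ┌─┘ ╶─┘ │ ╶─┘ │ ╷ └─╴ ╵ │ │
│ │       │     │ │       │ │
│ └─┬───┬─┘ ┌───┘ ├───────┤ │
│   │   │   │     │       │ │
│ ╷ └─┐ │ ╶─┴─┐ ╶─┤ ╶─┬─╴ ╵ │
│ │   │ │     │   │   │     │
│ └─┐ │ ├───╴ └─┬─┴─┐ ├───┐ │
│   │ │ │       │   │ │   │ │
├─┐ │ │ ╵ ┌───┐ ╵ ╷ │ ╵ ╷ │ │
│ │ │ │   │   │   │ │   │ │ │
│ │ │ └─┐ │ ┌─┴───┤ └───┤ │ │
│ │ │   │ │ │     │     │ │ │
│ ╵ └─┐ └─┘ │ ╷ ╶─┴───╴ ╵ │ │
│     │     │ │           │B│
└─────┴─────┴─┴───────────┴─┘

Counting internal wall segments:
Total internal walls: 169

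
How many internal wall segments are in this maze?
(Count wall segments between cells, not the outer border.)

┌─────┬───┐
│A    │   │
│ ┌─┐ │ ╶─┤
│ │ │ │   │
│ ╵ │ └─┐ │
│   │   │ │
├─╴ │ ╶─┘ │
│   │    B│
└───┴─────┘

Counting internal wall segments:
Total internal walls: 12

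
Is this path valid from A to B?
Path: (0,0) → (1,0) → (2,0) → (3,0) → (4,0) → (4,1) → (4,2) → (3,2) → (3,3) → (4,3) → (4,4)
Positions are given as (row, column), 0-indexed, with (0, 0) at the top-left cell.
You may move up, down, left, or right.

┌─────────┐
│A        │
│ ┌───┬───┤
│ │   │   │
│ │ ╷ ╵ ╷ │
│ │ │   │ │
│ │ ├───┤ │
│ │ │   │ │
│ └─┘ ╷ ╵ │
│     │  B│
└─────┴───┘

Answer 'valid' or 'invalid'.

Checking path validity:
Result: All consecutive moves are passable.

valid

Correct solution:

┌─────────┐
│A        │
│ ┌───┬───┤
│↓│   │   │
│ │ ╷ ╵ ╷ │
│↓│ │   │ │
│ │ ├───┤ │
│↓│ │↱ ↓│ │
│ └─┘ ╷ ╵ │
│↳ → ↑│↳ B│
└─────┴───┘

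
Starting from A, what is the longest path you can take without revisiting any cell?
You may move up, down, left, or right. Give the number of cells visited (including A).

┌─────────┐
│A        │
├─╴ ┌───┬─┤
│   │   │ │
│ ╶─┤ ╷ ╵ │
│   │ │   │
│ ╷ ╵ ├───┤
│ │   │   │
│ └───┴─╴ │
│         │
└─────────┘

Finding longest simple path using DFS:
Start: (0, 0)
Longest path visits 14 cells
Path: A → right → down → left → down → right → down → right → up → up → right → down → right → up

Solution:

┌─────────┐
│A ↓      │
├─╴ ┌───┬─┤
│↓ ↲│↱ ↓│B│
│ ╶─┤ ╷ ╵ │
│↳ ↓│↑│↳ ↑│
│ ╷ ╵ ├───┤
│ │↳ ↑│   │
│ └───┴─╴ │
│         │
└─────────┘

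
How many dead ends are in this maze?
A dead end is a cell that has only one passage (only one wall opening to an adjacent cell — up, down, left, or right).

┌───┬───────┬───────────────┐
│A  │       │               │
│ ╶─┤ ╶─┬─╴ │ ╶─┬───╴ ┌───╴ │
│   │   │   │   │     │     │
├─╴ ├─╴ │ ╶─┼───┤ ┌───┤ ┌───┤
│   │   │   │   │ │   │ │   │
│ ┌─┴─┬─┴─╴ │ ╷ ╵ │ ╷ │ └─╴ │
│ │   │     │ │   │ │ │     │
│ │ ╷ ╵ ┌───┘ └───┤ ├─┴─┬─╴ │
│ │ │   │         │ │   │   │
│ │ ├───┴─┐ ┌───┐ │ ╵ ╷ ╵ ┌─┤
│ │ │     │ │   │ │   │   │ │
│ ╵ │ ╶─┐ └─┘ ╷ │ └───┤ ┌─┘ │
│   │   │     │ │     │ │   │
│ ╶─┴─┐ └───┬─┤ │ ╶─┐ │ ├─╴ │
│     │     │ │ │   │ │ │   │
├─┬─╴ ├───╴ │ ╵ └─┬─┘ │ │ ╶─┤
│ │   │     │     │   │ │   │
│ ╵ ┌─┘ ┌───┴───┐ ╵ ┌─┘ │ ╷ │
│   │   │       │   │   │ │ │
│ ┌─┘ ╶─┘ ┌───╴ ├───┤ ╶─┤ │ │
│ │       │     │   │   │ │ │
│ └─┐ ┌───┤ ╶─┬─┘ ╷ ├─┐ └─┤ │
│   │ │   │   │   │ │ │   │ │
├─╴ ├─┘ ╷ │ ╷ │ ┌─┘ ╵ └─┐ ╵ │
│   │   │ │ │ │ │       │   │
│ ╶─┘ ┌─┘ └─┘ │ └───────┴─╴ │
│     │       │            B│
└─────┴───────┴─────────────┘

Checking each cell for number of passages:

Dead ends found at positions:
  (0, 1)
  (1, 7)
  (2, 2)
  (2, 12)
  (3, 10)
  (4, 4)
  (5, 5)
  (5, 13)
  (6, 12)
  (7, 6)
  (7, 9)
  (8, 0)
  (10, 1)
  (10, 12)
  (11, 2)
  (11, 10)
  (12, 5)
  (12, 8)
  (12, 11)
  (13, 3)
Total dead ends: 20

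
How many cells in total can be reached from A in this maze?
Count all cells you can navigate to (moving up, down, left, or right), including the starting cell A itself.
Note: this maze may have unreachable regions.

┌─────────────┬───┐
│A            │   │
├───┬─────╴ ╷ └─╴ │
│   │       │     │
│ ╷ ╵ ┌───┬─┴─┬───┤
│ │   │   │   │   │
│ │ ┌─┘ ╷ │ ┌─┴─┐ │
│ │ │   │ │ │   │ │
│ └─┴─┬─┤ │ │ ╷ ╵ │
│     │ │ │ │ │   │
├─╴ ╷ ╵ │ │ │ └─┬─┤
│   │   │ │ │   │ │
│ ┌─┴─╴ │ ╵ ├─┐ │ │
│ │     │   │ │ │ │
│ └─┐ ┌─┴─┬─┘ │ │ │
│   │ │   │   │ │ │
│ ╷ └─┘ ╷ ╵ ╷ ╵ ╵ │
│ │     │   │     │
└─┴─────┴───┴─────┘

Using BFS/flood-fill to find all reachable cells from A:
Maze size: 9 × 9 = 81 total cells
14 cell(s) are walled off and cannot be reached from A.
Reachable cells: 67

Reachable region (· marks reachable cells):

┌─────────────┬───┐
│A · · · · · ·│· ·│
├───┬─────╴ ╷ └─╴ │
│· ·│· · · ·│· · ·│
│ ╷ ╵ ┌───┬─┴─┬───┤
│·│· ·│   │   │· ·│
│ │ ┌─┘ ╷ │ ┌─┴─┐ │
│·│·│   │ │ │· ·│·│
│ └─┴─┬─┤ │ │ ╷ ╵ │
│· · ·│·│ │ │·│· ·│
├─╴ ╷ ╵ │ │ │ └─┬─┤
│· ·│· ·│ │ │· ·│·│
│ ┌─┴─╴ │ ╵ ├─┐ │ │
│·│· · ·│   │·│·│·│
│ └─┐ ┌─┴─┬─┘ │ │ │
│· ·│·│· ·│· ·│·│·│
│ ╷ └─┘ ╷ ╵ ╷ ╵ ╵ │
│·│· · ·│· ·│· · ·│
└─┴─────┴───┴─────┘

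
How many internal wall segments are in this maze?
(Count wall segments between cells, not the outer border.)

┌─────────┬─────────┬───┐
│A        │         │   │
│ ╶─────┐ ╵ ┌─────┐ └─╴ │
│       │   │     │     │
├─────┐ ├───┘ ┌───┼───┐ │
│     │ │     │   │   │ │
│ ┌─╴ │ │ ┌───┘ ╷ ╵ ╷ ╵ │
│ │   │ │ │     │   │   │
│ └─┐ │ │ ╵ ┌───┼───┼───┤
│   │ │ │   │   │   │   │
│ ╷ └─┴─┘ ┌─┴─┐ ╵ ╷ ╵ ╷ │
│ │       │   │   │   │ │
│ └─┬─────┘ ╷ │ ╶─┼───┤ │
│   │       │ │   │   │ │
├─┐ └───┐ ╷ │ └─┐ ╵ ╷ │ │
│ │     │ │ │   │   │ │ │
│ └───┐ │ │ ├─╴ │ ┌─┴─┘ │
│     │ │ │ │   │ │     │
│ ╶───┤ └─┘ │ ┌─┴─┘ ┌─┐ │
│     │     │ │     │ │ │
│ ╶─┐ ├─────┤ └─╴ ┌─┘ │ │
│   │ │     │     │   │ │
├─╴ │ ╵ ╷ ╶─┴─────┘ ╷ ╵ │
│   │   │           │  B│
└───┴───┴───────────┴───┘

Counting internal wall segments:
Total internal walls: 121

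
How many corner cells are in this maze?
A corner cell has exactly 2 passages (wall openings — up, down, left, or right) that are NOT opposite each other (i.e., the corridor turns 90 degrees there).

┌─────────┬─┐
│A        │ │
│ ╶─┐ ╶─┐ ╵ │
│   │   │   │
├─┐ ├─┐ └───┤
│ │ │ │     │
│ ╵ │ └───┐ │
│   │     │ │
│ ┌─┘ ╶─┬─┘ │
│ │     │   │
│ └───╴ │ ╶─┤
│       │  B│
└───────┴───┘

Counting corner cells (2 non-opposite passages):
Total corners: 17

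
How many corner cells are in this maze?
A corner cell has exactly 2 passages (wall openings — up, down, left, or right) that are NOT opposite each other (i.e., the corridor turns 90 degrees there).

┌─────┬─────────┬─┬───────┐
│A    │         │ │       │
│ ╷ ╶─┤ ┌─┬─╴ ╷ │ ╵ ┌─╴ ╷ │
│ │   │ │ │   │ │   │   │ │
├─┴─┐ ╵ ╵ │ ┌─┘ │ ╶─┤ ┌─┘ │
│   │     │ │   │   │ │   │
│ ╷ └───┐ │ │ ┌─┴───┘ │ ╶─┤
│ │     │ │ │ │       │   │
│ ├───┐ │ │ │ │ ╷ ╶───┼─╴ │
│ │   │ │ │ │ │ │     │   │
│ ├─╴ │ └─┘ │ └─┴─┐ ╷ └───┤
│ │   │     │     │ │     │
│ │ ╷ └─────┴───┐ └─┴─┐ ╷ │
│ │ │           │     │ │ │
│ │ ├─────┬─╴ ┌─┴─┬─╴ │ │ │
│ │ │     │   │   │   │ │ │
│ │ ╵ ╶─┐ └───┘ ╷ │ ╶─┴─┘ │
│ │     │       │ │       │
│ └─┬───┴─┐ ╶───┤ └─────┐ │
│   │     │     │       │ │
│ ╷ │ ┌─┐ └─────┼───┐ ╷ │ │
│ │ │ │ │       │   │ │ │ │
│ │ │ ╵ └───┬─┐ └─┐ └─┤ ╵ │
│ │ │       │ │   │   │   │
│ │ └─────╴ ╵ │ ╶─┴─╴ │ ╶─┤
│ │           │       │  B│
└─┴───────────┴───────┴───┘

Counting corner cells (2 non-opposite passages):
Total corners: 70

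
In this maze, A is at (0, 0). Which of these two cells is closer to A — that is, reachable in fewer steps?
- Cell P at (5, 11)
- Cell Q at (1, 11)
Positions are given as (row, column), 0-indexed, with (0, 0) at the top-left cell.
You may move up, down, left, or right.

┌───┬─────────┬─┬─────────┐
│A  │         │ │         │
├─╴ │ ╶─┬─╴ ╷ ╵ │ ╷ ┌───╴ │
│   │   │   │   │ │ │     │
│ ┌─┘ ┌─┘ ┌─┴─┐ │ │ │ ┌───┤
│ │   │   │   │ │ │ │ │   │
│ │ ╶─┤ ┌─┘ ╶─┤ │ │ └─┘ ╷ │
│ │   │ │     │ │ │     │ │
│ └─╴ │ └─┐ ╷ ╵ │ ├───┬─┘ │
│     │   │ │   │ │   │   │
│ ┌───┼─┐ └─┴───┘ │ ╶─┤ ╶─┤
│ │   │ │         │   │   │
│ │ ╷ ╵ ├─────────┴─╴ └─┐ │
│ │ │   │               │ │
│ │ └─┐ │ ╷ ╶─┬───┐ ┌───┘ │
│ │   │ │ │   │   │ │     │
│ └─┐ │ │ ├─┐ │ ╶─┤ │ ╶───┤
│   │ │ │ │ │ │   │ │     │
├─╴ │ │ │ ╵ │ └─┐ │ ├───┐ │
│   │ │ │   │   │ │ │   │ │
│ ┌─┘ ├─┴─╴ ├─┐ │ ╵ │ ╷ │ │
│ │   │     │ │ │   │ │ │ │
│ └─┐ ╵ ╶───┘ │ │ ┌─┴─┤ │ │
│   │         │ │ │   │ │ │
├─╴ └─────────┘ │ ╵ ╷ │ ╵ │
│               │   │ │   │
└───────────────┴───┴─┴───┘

Shortest path A → P at (5, 11): 46 steps
Shortest path A → Q at (1, 11): 40 steps

Q is closer (40 steps vs 46 steps).

Path to P:

┌───┬─────────┬─┬─────────┐
│A ↓│↱ → → ↓  │ │↱ ↓      │
├─╴ │ ╶─┬─╴ ╷ ╵ │ ╷ ┌───╴ │
│↓ ↲│↑  │↓ ↲│   │↑│↓│     │
│ ┌─┘ ┌─┘ ┌─┴─┐ │ │ │ ┌───┤
│↓│↱ ↑│↓ ↲│   │ │↑│↓│ │↱ ↓│
│ │ ╶─┤ ┌─┘ ╶─┤ │ │ └─┘ ╷ │
│↓│↑ ↰│↓│     │ │↑│↳ → ↑│↓│
│ └─╴ │ └─┐ ╷ ╵ │ ├───┬─┘ │
│↳ → ↑│↳ ↓│ │   │↑│   │↓ ↲│
│ ┌───┼─┐ └─┴───┘ │ ╶─┤ ╶─┤
│ │   │ │↳ → → → ↑│   │P  │
│ │ ╷ ╵ ├─────────┴─╴ └─┐ │
│ │ │   │               │ │
│ │ └─┐ │ ╷ ╶─┬───┐ ┌───┘ │
│ │   │ │ │   │   │ │     │
│ └─┐ │ │ ├─┐ │ ╶─┤ │ ╶───┤
│   │ │ │ │ │ │   │ │     │
├─╴ │ │ │ ╵ │ └─┐ │ ├───┐ │
│   │ │ │   │   │ │ │   │ │
│ ┌─┘ ├─┴─╴ ├─┐ │ ╵ │ ╷ │ │
│ │   │     │ │ │   │ │ │ │
│ └─┐ ╵ ╶───┘ │ │ ┌─┴─┤ │ │
│   │         │ │ │   │ │ │
├─╴ └─────────┘ │ ╵ ╷ │ ╵ │
│               │   │ │   │
└───────────────┴───┴─┴───┘

Path to Q:

┌───┬─────────┬─┬─────────┐
│A ↓│↱ → → ↓  │ │↱ → → → ↓│
├─╴ │ ╶─┬─╴ ╷ ╵ │ ╷ ┌───╴ │
│↓ ↲│↑  │↓ ↲│   │↑│ │  Q ↲│
│ ┌─┘ ┌─┘ ┌─┴─┐ │ │ │ ┌───┤
│↓│↱ ↑│↓ ↲│   │ │↑│ │ │   │
│ │ ╶─┤ ┌─┘ ╶─┤ │ │ └─┘ ╷ │
│↓│↑ ↰│↓│     │ │↑│     │ │
│ └─╴ │ └─┐ ╷ ╵ │ ├───┬─┘ │
│↳ → ↑│↳ ↓│ │   │↑│   │   │
│ ┌───┼─┐ └─┴───┘ │ ╶─┤ ╶─┤
│ │   │ │↳ → → → ↑│   │   │
│ │ ╷ ╵ ├─────────┴─╴ └─┐ │
│ │ │   │               │ │
│ │ └─┐ │ ╷ ╶─┬───┐ ┌───┘ │
│ │   │ │ │   │   │ │     │
│ └─┐ │ │ ├─┐ │ ╶─┤ │ ╶───┤
│   │ │ │ │ │ │   │ │     │
├─╴ │ │ │ ╵ │ └─┐ │ ├───┐ │
│   │ │ │   │   │ │ │   │ │
│ ┌─┘ ├─┴─╴ ├─┐ │ ╵ │ ╷ │ │
│ │   │     │ │ │   │ │ │ │
│ └─┐ ╵ ╶───┘ │ │ ┌─┴─┤ │ │
│   │         │ │ │   │ │ │
├─╴ └─────────┘ │ ╵ ╷ │ ╵ │
│               │   │ │   │
└───────────────┴───┴─┴───┘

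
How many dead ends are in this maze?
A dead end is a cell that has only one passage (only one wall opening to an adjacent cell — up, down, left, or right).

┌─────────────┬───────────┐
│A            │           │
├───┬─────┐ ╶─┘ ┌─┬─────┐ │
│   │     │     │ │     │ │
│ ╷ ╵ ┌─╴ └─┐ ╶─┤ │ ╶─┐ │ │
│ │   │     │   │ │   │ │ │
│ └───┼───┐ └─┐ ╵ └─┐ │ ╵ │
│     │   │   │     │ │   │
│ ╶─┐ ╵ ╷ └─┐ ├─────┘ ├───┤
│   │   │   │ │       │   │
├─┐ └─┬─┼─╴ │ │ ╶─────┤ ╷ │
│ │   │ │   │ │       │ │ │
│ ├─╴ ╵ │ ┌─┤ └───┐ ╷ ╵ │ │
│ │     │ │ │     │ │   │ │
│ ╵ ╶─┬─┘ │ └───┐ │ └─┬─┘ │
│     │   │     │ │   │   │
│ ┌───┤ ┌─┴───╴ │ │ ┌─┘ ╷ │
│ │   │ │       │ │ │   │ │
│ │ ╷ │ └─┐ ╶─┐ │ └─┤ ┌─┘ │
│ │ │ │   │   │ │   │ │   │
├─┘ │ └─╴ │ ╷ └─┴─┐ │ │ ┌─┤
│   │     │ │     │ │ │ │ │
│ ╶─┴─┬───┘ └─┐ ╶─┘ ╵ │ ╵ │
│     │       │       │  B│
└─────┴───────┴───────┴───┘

Checking each cell for number of passages:

Dead ends found at positions:
  (0, 0)
  (0, 6)
  (1, 8)
  (2, 3)
  (3, 9)
  (5, 0)
  (5, 3)
  (6, 5)
  (7, 2)
  (7, 10)
  (8, 4)
  (8, 9)
  (9, 0)
  (9, 7)
  (10, 8)
  (10, 12)
  (11, 2)
  (11, 3)
  (11, 6)
Total dead ends: 19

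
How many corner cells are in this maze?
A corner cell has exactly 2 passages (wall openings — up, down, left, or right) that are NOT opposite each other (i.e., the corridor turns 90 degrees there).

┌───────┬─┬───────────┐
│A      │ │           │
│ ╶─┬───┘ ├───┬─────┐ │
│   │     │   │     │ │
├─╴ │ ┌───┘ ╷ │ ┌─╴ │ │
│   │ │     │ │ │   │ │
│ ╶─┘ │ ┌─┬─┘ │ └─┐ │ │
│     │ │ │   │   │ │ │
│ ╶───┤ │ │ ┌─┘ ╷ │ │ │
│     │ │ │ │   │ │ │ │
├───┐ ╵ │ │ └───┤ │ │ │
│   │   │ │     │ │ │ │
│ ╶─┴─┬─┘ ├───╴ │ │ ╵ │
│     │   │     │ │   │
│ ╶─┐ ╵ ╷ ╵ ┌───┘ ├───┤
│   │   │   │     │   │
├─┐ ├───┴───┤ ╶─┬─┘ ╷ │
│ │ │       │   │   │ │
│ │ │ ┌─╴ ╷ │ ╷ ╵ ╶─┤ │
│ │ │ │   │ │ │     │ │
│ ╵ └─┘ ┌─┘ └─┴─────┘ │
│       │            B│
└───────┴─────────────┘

Counting corner cells (2 non-opposite passages):
Total corners: 53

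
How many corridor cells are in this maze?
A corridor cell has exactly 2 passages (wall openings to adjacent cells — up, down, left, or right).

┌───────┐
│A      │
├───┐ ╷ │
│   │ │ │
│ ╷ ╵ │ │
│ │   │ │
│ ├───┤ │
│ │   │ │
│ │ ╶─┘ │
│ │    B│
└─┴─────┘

Counting cells with exactly 2 passages:
Total corridor cells: 16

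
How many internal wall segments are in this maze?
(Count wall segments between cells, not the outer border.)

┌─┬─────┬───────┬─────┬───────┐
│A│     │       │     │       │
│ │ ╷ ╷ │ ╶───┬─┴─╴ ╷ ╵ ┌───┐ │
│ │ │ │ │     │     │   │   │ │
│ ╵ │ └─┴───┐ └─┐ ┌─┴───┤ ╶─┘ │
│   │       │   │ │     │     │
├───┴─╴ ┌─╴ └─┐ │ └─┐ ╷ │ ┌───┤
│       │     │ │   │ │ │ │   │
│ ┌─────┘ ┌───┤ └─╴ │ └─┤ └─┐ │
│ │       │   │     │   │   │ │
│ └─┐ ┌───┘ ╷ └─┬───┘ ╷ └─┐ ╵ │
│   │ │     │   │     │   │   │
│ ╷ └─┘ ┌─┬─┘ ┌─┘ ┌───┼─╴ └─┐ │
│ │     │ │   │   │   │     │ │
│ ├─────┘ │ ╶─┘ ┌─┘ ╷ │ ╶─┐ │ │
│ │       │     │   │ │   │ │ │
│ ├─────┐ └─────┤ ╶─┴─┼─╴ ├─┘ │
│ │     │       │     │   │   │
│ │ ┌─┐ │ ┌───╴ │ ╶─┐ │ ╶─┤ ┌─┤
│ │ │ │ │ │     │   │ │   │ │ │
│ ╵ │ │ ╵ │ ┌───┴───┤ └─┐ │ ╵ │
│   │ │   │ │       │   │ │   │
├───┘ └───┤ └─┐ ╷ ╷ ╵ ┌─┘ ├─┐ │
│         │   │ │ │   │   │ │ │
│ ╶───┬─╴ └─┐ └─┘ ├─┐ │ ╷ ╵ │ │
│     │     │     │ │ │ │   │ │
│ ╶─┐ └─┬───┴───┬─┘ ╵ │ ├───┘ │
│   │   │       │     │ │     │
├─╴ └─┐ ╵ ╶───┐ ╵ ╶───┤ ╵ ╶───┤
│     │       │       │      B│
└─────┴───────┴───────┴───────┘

Counting internal wall segments:
Total internal walls: 196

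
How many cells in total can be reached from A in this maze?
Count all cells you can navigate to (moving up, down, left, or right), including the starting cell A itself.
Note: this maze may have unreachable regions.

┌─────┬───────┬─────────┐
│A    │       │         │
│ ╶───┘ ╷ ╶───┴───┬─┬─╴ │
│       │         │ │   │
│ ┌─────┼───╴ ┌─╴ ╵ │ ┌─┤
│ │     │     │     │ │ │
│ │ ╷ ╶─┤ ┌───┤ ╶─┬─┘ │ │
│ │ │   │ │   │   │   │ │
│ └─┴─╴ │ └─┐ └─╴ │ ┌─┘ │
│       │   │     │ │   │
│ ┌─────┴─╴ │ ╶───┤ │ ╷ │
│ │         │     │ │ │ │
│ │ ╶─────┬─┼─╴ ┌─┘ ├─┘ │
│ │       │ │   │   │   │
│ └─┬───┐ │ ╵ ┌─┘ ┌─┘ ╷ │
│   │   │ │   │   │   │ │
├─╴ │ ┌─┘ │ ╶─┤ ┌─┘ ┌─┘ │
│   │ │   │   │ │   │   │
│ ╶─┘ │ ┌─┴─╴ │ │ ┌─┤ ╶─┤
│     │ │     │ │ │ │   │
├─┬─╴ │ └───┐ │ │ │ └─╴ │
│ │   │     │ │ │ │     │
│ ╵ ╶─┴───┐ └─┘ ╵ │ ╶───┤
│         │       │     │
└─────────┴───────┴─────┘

Using BFS/flood-fill to find all reachable cells from A:
Maze size: 12 × 12 = 144 total cells
All cells are reachable — the maze is fully connected.
Reachable cells: 144

Reachable region (· marks reachable cells):

┌─────┬───────┬─────────┐
│A · ·│· · · ·│· · · · ·│
│ ╶───┘ ╷ ╶───┴───┬─┬─╴ │
│· · · ·│· · · · ·│·│· ·│
│ ┌─────┼───╴ ┌─╴ ╵ │ ┌─┤
│·│· · ·│· · ·│· · ·│·│·│
│ │ ╷ ╶─┤ ┌───┤ ╶─┬─┘ │ │
│·│·│· ·│·│· ·│· ·│· ·│·│
│ └─┴─╴ │ └─┐ └─╴ │ ┌─┘ │
│· · · ·│· ·│· · ·│·│· ·│
│ ┌─────┴─╴ │ ╶───┤ │ ╷ │
│·│· · · · ·│· · ·│·│·│·│
│ │ ╶─────┬─┼─╴ ┌─┘ ├─┘ │
│·│· · · ·│·│· ·│· ·│· ·│
│ └─┬───┐ │ ╵ ┌─┘ ┌─┘ ╷ │
│· ·│· ·│·│· ·│· ·│· ·│·│
├─╴ │ ┌─┘ │ ╶─┤ ┌─┘ ┌─┘ │
│· ·│·│· ·│· ·│·│· ·│· ·│
│ ╶─┘ │ ┌─┴─╴ │ │ ┌─┤ ╶─┤
│· · ·│·│· · ·│·│·│·│· ·│
├─┬─╴ │ └───┐ │ │ │ └─╴ │
│·│· ·│· · ·│·│·│·│· · ·│
│ ╵ ╶─┴───┐ └─┘ ╵ │ ╶───┤
│· · · · ·│· · · ·│· · ·│
└─────────┴───────┴─────┘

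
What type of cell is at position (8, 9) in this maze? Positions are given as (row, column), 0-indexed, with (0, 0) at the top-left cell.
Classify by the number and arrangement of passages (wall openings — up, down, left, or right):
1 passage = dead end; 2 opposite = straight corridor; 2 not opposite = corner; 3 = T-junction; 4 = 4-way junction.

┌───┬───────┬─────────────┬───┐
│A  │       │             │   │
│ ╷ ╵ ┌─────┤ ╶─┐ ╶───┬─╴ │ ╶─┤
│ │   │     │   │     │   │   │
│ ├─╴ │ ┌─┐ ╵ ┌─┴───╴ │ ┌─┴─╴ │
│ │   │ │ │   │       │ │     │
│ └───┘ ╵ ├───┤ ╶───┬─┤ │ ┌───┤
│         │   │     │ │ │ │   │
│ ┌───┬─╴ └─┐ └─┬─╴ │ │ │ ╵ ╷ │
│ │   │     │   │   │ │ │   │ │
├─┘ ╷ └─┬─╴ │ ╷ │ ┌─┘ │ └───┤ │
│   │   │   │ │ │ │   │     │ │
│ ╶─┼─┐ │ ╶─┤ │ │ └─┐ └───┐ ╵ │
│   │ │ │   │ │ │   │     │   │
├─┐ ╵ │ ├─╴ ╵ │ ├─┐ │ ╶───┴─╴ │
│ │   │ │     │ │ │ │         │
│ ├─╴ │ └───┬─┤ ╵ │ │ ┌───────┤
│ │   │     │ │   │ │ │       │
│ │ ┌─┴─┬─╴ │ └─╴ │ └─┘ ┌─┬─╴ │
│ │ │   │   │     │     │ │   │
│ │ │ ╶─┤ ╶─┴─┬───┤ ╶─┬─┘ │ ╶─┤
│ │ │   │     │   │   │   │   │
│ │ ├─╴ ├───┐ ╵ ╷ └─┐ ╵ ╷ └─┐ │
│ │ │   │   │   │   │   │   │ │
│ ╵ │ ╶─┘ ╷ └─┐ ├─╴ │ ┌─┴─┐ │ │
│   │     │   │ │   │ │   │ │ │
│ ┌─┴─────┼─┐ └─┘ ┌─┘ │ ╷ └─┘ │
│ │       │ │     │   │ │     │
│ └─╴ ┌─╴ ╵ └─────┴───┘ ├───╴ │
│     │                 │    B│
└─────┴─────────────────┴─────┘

Checking cell at (8, 9):
Number of passages: 2
Cell type: straight corridor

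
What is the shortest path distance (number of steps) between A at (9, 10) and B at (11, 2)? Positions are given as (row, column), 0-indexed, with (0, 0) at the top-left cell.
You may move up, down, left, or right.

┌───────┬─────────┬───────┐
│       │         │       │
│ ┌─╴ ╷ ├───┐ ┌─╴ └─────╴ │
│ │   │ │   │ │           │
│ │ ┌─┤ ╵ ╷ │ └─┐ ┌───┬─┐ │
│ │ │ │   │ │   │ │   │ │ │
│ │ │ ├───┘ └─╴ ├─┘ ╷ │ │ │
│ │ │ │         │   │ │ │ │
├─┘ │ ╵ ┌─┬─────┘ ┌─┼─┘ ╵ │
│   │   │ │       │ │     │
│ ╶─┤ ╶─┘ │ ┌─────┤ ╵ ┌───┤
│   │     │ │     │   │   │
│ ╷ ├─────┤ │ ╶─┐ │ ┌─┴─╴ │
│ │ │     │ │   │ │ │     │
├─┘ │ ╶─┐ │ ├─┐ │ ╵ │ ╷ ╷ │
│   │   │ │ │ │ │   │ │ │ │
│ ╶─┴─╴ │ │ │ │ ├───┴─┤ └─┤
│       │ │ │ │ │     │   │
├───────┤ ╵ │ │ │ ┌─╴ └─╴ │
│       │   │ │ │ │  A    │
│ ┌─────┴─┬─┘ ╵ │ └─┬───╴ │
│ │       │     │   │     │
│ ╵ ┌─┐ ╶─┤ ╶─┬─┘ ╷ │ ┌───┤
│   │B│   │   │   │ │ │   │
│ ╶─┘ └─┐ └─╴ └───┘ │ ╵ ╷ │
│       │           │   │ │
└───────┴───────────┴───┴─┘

Finding path from (9, 10) to (11, 2):
Path: (9,10) → (8,10) → (8,9) → (8,8) → (9,8) → (10,8) → (10,9) → (11,9) → (12,9) → (12,8) → (12,7) → (12,6) → (12,5) → (12,4) → (11,4) → (11,3) → (10,3) → (10,2) → (10,1) → (11,1) → (11,0) → (12,0) → (12,1) → (12,2) → (11,2)
Distance: 24 steps

Solution:

┌───────┬─────────┬───────┐
│       │         │       │
│ ┌─╴ ╷ ├───┐ ┌─╴ └─────╴ │
│ │   │ │   │ │           │
│ │ ┌─┤ ╵ ╷ │ └─┐ ┌───┬─┐ │
│ │ │ │   │ │   │ │   │ │ │
│ │ │ ├───┘ └─╴ ├─┘ ╷ │ │ │
│ │ │ │         │   │ │ │ │
├─┘ │ ╵ ┌─┬─────┘ ┌─┼─┘ ╵ │
│   │   │ │       │ │     │
│ ╶─┤ ╶─┘ │ ┌─────┤ ╵ ┌───┤
│   │     │ │     │   │   │
│ ╷ ├─────┤ │ ╶─┐ │ ┌─┴─╴ │
│ │ │     │ │   │ │ │     │
├─┘ │ ╶─┐ │ ├─┐ │ ╵ │ ╷ ╷ │
│   │   │ │ │ │ │   │ │ │ │
│ ╶─┴─╴ │ │ │ │ ├───┴─┤ └─┤
│       │ │ │ │ │↓ ← ↰│   │
├───────┤ ╵ │ │ │ ┌─╴ └─╴ │
│       │   │ │ │↓│  A    │
│ ┌─────┴─┬─┘ ╵ │ └─┬───╴ │
│ │↓ ← ↰  │     │↳ ↓│     │
│ ╵ ┌─┐ ╶─┤ ╶─┬─┘ ╷ │ ┌───┤
│↓ ↲│B│↑ ↰│   │   │↓│ │   │
│ ╶─┘ └─┐ └─╴ └───┘ │ ╵ ╷ │
│↳ → ↑  │↑ ← ← ← ← ↲│   │ │
└───────┴───────────┴───┴─┘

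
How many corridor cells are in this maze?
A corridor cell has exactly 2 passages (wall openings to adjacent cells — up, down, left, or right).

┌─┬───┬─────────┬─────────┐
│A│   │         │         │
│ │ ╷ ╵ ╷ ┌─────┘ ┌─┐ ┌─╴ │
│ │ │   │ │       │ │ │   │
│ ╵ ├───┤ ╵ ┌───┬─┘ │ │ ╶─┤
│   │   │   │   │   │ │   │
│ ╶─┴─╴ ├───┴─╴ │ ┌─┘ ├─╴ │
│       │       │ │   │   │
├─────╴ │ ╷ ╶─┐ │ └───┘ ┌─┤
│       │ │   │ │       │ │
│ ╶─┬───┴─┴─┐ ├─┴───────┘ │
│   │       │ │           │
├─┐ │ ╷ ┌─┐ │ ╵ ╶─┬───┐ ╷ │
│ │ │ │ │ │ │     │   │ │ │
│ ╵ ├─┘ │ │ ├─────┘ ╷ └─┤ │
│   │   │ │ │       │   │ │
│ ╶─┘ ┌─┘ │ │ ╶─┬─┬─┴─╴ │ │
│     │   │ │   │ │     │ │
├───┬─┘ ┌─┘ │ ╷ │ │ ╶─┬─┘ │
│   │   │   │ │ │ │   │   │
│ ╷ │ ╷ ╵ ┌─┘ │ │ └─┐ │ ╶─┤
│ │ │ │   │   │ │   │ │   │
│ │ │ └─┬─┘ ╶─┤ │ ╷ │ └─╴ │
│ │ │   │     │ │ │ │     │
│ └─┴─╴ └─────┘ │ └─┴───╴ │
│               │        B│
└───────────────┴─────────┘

Counting cells with exactly 2 passages:
Total corridor cells: 133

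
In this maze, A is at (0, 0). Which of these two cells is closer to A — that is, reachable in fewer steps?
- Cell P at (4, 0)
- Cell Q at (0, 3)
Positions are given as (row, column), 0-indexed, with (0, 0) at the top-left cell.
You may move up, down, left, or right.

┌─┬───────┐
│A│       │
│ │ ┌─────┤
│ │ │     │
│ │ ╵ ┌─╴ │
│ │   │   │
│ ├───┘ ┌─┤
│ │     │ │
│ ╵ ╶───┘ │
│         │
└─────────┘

Shortest path A → P at (4, 0): 4 steps
Shortest path A → Q at (0, 3): 19 steps

P is closer (4 steps vs 19 steps).

Path to P:

┌─┬───────┐
│A│       │
│ │ ┌─────┤
│↓│ │     │
│ │ ╵ ┌─╴ │
│↓│   │   │
│ ├───┘ ┌─┤
│↓│     │ │
│ ╵ ╶───┘ │
│P        │
└─────────┘

Path to Q:

┌─┬───────┐
│A│↱ → Q  │
│ │ ┌─────┤
│↓│↑│↓ ← ↰│
│ │ ╵ ┌─╴ │
│↓│↑ ↲│↱ ↑│
│ ├───┘ ┌─┤
│↓│↱ → ↑│ │
│ ╵ ╶───┘ │
│↳ ↑      │
└─────────┘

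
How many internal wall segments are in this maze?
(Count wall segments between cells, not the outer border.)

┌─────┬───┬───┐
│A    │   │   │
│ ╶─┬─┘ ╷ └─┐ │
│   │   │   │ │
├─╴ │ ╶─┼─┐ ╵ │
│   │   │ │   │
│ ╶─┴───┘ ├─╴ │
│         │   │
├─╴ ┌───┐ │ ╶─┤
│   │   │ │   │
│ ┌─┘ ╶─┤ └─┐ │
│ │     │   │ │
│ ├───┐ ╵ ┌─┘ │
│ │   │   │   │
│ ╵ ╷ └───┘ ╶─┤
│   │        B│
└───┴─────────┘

Counting internal wall segments:
Total internal walls: 42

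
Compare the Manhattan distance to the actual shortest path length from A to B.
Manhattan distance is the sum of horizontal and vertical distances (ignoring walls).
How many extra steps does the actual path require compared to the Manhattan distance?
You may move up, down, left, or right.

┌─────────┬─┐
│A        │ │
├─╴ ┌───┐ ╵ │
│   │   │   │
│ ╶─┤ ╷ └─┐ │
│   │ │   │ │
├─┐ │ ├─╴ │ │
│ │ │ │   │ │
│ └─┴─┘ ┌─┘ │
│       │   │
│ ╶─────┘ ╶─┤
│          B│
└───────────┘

Manhattan distance: |5 - 0| + |5 - 0| = 10
Actual path length: 12
Extra steps: 12 - 10 = 2

Solution:

┌─────────┬─┐
│A → → → ↓│ │
├─╴ ┌───┐ ╵ │
│   │   │↳ ↓│
│ ╶─┤ ╷ └─┐ │
│   │ │   │↓│
├─┐ │ ├─╴ │ │
│ │ │ │   │↓│
│ └─┴─┘ ┌─┘ │
│       │↓ ↲│
│ ╶─────┘ ╶─┤
│        ↳ B│
└───────────┘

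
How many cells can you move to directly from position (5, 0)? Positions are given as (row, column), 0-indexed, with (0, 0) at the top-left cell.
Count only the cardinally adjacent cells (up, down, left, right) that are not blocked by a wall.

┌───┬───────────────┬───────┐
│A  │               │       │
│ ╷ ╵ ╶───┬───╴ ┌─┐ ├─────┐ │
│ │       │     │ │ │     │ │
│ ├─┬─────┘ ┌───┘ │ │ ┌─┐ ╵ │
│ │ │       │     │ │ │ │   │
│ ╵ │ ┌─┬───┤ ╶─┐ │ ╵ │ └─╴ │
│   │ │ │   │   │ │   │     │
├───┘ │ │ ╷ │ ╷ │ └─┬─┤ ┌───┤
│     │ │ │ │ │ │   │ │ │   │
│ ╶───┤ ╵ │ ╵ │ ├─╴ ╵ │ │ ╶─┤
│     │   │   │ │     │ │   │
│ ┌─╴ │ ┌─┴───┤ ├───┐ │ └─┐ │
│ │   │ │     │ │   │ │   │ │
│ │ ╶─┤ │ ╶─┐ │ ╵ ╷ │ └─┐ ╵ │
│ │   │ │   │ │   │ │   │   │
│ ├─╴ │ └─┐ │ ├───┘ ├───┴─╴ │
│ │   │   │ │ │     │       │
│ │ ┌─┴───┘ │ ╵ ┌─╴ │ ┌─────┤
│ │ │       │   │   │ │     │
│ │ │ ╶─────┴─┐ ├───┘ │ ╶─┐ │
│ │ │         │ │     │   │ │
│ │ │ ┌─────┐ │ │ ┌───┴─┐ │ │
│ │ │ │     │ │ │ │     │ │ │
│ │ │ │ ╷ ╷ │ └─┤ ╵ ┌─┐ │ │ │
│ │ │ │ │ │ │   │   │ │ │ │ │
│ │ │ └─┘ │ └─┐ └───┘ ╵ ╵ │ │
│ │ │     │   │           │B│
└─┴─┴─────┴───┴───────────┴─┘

Checking passable neighbors of (5, 0):
Neighbors: (4, 0), (6, 0), (5, 1)
Count: 3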